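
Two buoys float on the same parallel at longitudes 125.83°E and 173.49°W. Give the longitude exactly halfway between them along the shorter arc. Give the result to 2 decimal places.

Signed shortest Δλ from +125.83° to -173.49° is +60.68°.
Midpoint longitude = +125.83° + (+60.68°)/2 = +125.83° + 30.34° = +156.17°.
(The naïve average (+125.83 + -173.49)/2 = -23.83° is on the wrong side of the globe.)

156.17°E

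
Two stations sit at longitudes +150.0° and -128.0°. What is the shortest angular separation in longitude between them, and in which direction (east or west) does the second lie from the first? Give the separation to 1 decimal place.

82.0° east

Raw difference: -128.0 − 150.0 = -278.0°.
Normalise into (−180°, 180°]: -278.0° + 360° = 82.0°.
Positive ⇒ the second point lies to the east; separation 82.0°.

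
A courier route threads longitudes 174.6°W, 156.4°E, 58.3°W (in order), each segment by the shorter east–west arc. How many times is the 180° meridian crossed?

Leg 1: -174.6° → +156.4°, shortest Δλ = -29.0° (west) — crosses 180°.
Leg 2: +156.4° → -58.3°, shortest Δλ = 145.3° (east) — crosses 180°.
Total crossings: 2.

2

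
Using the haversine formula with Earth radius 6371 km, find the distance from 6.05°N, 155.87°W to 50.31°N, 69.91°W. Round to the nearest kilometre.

9204 km

Δλ = -69.91 − -155.87 = 85.96°.
Δφ = 50.31 − 6.05 = 44.26°.
a = sin²(Δφ/2) + cos φ₁ · cos φ₂ · sin²(Δλ/2) = 0.437077.
c = 2·atan2(√a, √(1−a)) = 1.44462 rad → d = 6371·c ≈ 9203.64 km.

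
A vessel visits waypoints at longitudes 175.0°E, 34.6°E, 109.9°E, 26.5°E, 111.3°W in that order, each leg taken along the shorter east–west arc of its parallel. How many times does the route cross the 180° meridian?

Leg 1: +175.0° → +34.6°, shortest Δλ = -140.4° (west) — does not cross 180°.
Leg 2: +34.6° → +109.9°, shortest Δλ = 75.3° (east) — does not cross 180°.
Leg 3: +109.9° → +26.5°, shortest Δλ = -83.4° (west) — does not cross 180°.
Leg 4: +26.5° → -111.3°, shortest Δλ = -137.8° (west) — does not cross 180°.
Total crossings: 0.

0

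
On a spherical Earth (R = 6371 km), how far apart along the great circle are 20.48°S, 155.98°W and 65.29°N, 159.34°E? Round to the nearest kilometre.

Δλ = 159.34 − -155.98 = 315.32°; wrapped into (−180°, 180°]: -44.68°.
Δφ = 65.29 − -20.48 = 85.77°.
a = sin²(Δφ/2) + cos φ₁ · cos φ₂ · sin²(Δλ/2) = 0.519698.
c = 2·atan2(√a, √(1−a)) = 1.61020 rad → d = 6371·c ≈ 10258.60 km.

10259 km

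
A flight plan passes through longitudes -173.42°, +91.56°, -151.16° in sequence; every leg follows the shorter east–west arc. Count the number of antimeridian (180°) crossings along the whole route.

Leg 1: -173.42° → +91.56°, shortest Δλ = -95.02° (west) — crosses 180°.
Leg 2: +91.56° → -151.16°, shortest Δλ = 117.28° (east) — crosses 180°.
Total crossings: 2.

2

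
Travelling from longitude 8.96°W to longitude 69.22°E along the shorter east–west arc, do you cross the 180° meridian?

No

Signed shortest Δλ = ((69.22 − -8.96 + 180) mod 360) − 180 = 78.18°.
Going east by 78.18° from -8.96° reaches +69.22° without touching 180°.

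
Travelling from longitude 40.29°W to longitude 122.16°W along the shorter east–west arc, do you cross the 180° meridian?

No

Signed shortest Δλ = ((-122.16 − -40.29 + 180) mod 360) − 180 = -81.87°.
Going west by 81.87° from -40.29° reaches -122.16° without touching 180°.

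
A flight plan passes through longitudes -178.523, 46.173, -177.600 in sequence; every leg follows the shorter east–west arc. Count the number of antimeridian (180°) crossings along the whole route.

2

Leg 1: -178.523° → +46.173°, shortest Δλ = -135.304° (west) — crosses 180°.
Leg 2: +46.173° → -177.600°, shortest Δλ = 136.227° (east) — crosses 180°.
Total crossings: 2.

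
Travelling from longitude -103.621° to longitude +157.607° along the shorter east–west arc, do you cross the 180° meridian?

Naïve |157.607 − -103.621| = 261.228° > 180°, so the shorter arc goes the other way round — across 180°.
Signed shortest Δλ = ((157.607 − -103.621 + 180) mod 360) − 180 = -98.772°.
Going west by 98.772° from -103.621° passes through 180° before reaching +157.607°.

Yes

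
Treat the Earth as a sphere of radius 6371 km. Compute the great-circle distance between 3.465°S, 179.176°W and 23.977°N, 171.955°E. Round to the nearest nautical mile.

Δλ = 171.955 − -179.176 = 351.131°; wrapped into (−180°, 180°]: -8.869°.
Δφ = 23.977 − -3.465 = 27.442°.
a = sin²(Δφ/2) + cos φ₁ · cos φ₂ · sin²(Δλ/2) = 0.061714.
c = 2·atan2(√a, √(1−a)) = 0.50210 rad → d = 6371·c ≈ 3198.89 km ≈ 1727.26 nmi.

1727 nmi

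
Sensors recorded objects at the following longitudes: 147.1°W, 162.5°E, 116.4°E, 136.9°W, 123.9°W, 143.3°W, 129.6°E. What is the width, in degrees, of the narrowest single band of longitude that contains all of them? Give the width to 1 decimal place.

Sort the longitudes: -147.1°, -143.3°, -136.9°, -123.9°, +116.4°, +129.6°, +162.5°.
Eastward gaps between consecutive values (wrapping around): 3.8°, 6.4°, 13.0°, 240.3°, 13.2°, 32.9°, 50.4°.
Largest gap = 240.3° ⇒ minimal covering band is its complement: 360° − 240.3° = 119.7°.
Band runs from +116.4° eastward to -123.9°, crossing the antimeridian.

119.7°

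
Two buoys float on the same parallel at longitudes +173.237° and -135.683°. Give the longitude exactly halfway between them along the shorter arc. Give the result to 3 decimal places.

-161.223°

Signed shortest Δλ from +173.237° to -135.683° is +51.080°.
Midpoint longitude = +173.237° + (+51.080°)/2 = +173.237° + 25.540° = +198.777°.
Normalise into (−180°, 180°]: -161.223°.
(The naïve average (+173.237 + -135.683)/2 = 18.777° is on the wrong side of the globe.)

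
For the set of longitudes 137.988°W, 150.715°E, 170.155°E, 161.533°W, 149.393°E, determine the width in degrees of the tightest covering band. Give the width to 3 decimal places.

Sort the longitudes: -161.533°, -137.988°, +149.393°, +150.715°, +170.155°.
Eastward gaps between consecutive values (wrapping around): 23.545°, 287.381°, 1.322°, 19.440°, 28.312°.
Largest gap = 287.381° ⇒ minimal covering band is its complement: 360° − 287.381° = 72.619°.
Band runs from +149.393° eastward to -137.988°, crossing the antimeridian.

72.619°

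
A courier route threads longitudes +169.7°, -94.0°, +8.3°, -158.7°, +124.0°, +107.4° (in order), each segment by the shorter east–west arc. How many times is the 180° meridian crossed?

Leg 1: +169.7° → -94.0°, shortest Δλ = 96.3° (east) — crosses 180°.
Leg 2: -94.0° → +8.3°, shortest Δλ = 102.3° (east) — does not cross 180°.
Leg 3: +8.3° → -158.7°, shortest Δλ = -167.0° (west) — does not cross 180°.
Leg 4: -158.7° → +124.0°, shortest Δλ = -77.3° (west) — crosses 180°.
Leg 5: +124.0° → +107.4°, shortest Δλ = -16.6° (west) — does not cross 180°.
Total crossings: 2.

2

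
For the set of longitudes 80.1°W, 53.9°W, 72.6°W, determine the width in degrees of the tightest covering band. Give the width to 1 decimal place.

26.2°

Sort the longitudes: -80.1°, -72.6°, -53.9°.
Eastward gaps between consecutive values (wrapping around): 7.5°, 18.7°, 333.8°.
Largest gap = 333.8° ⇒ minimal covering band is its complement: 360° − 333.8° = 26.2°.
Band runs from -80.1° eastward to -53.9°.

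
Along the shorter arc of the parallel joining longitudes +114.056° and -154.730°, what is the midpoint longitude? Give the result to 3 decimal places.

+159.663°

Signed shortest Δλ from +114.056° to -154.730° is +91.214°.
Midpoint longitude = +114.056° + (+91.214°)/2 = +114.056° + 45.607° = +159.663°.
(The naïve average (+114.056 + -154.730)/2 = -20.337° is on the wrong side of the globe.)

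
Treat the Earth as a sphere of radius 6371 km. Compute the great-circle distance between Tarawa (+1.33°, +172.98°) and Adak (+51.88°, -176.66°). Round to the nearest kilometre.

Δλ = -176.66 − 172.98 = -349.64°; wrapped into (−180°, 180°]: 10.36°.
Δφ = 51.88 − 1.33 = 50.55°.
a = sin²(Δφ/2) + cos φ₁ · cos φ₂ · sin²(Δλ/2) = 0.187328.
c = 2·atan2(√a, √(1−a)) = 0.89522 rad → d = 6371·c ≈ 5703.48 km.

5703 km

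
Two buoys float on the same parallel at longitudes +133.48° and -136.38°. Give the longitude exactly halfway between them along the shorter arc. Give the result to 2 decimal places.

Signed shortest Δλ from +133.48° to -136.38° is +90.14°.
Midpoint longitude = +133.48° + (+90.14°)/2 = +133.48° + 45.07° = +178.55°.
(The naïve average (+133.48 + -136.38)/2 = -1.45° is on the wrong side of the globe.)

+178.55°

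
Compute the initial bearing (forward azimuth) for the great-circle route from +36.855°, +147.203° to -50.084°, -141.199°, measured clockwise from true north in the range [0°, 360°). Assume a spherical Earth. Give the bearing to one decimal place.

140.4°

Δλ = -141.199 − 147.203 = -288.402°; wrapped into (−180°, 180°]: 71.598°.
θ = atan2( sin Δλ · cos φ₂ , cos φ₁ · sin φ₂ − sin φ₁ · cos φ₂ · cos Δλ )
  = atan2(0.60885, -0.73520) = 140.370° → normalised to [0°, 360°): 140.370°.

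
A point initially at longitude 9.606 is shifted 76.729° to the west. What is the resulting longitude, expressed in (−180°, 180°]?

-67.123°

Start at +9.606°; shift −76.729° → -67.123°.
-67.123° already lies in (−180°, 180°].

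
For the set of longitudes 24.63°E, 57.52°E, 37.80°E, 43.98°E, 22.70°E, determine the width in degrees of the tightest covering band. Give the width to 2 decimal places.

Sort the longitudes: +22.70°, +24.63°, +37.80°, +43.98°, +57.52°.
Eastward gaps between consecutive values (wrapping around): 1.93°, 13.17°, 6.18°, 13.54°, 325.18°.
Largest gap = 325.18° ⇒ minimal covering band is its complement: 360° − 325.18° = 34.82°.
Band runs from +22.70° eastward to +57.52°.

34.82°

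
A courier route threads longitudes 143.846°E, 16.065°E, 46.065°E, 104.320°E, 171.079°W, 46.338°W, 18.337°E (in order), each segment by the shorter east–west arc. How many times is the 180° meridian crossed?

Leg 1: +143.846° → +16.065°, shortest Δλ = -127.781° (west) — does not cross 180°.
Leg 2: +16.065° → +46.065°, shortest Δλ = 30.0° (east) — does not cross 180°.
Leg 3: +46.065° → +104.320°, shortest Δλ = 58.255° (east) — does not cross 180°.
Leg 4: +104.320° → -171.079°, shortest Δλ = 84.601° (east) — crosses 180°.
Leg 5: -171.079° → -46.338°, shortest Δλ = 124.741° (east) — does not cross 180°.
Leg 6: -46.338° → +18.337°, shortest Δλ = 64.675° (east) — does not cross 180°.
Total crossings: 1.

1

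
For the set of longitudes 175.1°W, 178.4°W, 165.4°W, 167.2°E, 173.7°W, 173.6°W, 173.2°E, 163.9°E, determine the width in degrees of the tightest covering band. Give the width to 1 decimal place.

30.7°

Sort the longitudes: -178.4°, -175.1°, -173.7°, -173.6°, -165.4°, +163.9°, +167.2°, +173.2°.
Eastward gaps between consecutive values (wrapping around): 3.3°, 1.4°, 0.1°, 8.2°, 329.3°, 3.3°, 6.0°, 8.4°.
Largest gap = 329.3° ⇒ minimal covering band is its complement: 360° − 329.3° = 30.7°.
Band runs from +163.9° eastward to -165.4°, crossing the antimeridian.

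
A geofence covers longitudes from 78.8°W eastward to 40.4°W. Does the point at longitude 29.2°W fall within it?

Band width going east from -78.8° to -40.4°: ((-40.4 − -78.8) mod 360) = 38.4°.
Offset of -29.2° east of the west edge: ((-29.2 − -78.8) mod 360) = 49.6°.
49.6° > 38.4° ⇒ outside.

No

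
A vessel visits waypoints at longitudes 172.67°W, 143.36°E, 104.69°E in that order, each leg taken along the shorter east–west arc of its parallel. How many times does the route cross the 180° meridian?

Leg 1: -172.67° → +143.36°, shortest Δλ = -43.97° (west) — crosses 180°.
Leg 2: +143.36° → +104.69°, shortest Δλ = -38.67° (west) — does not cross 180°.
Total crossings: 1.

1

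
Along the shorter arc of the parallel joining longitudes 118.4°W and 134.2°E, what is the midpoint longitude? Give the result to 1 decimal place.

Signed shortest Δλ from -118.4° to +134.2° is -107.4°.
Midpoint longitude = -118.4° + (-107.4°)/2 = -118.4° − 53.7° = -172.1°.
(The naïve average (-118.4 + +134.2)/2 = 7.9° is on the wrong side of the globe.)

172.1°W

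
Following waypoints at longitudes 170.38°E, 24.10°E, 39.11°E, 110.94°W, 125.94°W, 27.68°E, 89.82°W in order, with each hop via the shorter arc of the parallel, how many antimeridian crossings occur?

0

Leg 1: +170.38° → +24.10°, shortest Δλ = -146.28° (west) — does not cross 180°.
Leg 2: +24.10° → +39.11°, shortest Δλ = 15.01° (east) — does not cross 180°.
Leg 3: +39.11° → -110.94°, shortest Δλ = -150.05° (west) — does not cross 180°.
Leg 4: -110.94° → -125.94°, shortest Δλ = -15.0° (west) — does not cross 180°.
Leg 5: -125.94° → +27.68°, shortest Δλ = 153.62° (east) — does not cross 180°.
Leg 6: +27.68° → -89.82°, shortest Δλ = -117.5° (west) — does not cross 180°.
Total crossings: 0.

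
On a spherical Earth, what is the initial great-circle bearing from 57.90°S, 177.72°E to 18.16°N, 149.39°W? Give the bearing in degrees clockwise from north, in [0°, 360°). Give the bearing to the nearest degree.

32°

Δλ = -149.39 − 177.72 = -327.11°; wrapped into (−180°, 180°]: 32.89°.
θ = atan2( sin Δλ · cos φ₂ , cos φ₁ · sin φ₂ − sin φ₁ · cos φ₂ · cos Δλ )
  = atan2(0.51598, 0.84153) = 31.514° → normalised to [0°, 360°): 31.514°.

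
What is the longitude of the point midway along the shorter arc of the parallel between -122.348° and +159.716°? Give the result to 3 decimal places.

Signed shortest Δλ from -122.348° to +159.716° is -77.936°.
Midpoint longitude = -122.348° + (-77.936°)/2 = -122.348° − 38.968° = -161.316°.
(The naïve average (-122.348 + +159.716)/2 = 18.684° is on the wrong side of the globe.)

-161.316°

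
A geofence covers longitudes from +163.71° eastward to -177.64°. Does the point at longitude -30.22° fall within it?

Band width going east from +163.71° to -177.64°: ((-177.64 − 163.71) mod 360) = 18.65°.
Offset of -30.22° east of the west edge: ((-30.22 − 163.71) mod 360) = 166.07°.
166.07° > 18.65° ⇒ outside.

No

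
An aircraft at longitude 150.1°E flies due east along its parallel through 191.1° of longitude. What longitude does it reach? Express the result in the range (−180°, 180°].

Start at +150.1°; shift +191.1° → +341.2°.
+341.2° lies outside (−180°, 180°]; subtract 360° → -18.8°.

18.8°W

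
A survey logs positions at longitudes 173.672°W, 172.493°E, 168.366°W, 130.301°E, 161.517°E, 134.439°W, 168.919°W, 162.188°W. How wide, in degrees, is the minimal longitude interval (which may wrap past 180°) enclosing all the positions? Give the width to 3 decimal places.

Sort the longitudes: -173.672°, -168.919°, -168.366°, -162.188°, -134.439°, +130.301°, +161.517°, +172.493°.
Eastward gaps between consecutive values (wrapping around): 4.753°, 0.553°, 6.178°, 27.749°, 264.740°, 31.216°, 10.976°, 13.835°.
Largest gap = 264.740° ⇒ minimal covering band is its complement: 360° − 264.740° = 95.260°.
Band runs from +130.301° eastward to -134.439°, crossing the antimeridian.

95.260°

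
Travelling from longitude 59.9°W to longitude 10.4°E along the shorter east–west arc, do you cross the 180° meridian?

Signed shortest Δλ = ((10.4 − -59.9 + 180) mod 360) − 180 = 70.3°.
Going east by 70.3° from -59.9° reaches +10.4° without touching 180°.

No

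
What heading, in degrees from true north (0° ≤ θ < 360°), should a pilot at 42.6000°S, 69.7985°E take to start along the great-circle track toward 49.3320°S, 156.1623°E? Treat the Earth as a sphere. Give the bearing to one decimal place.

129.2°

Δλ = 156.1623 − 69.7985 = 86.3638°.
θ = atan2( sin Δλ · cos φ₂ , cos φ₁ · sin φ₂ − sin φ₁ · cos φ₂ · cos Δλ )
  = atan2(0.65036, -0.53035) = 129.196° → normalised to [0°, 360°): 129.196°.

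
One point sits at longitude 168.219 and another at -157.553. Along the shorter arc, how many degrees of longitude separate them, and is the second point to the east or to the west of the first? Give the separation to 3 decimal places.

34.228° east

Raw difference: -157.553 − 168.219 = -325.772°.
Normalise into (−180°, 180°]: -325.772° + 360° = 34.228°.
Positive ⇒ the second point lies to the east; separation 34.228°.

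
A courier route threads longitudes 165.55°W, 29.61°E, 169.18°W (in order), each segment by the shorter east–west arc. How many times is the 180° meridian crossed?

2

Leg 1: -165.55° → +29.61°, shortest Δλ = -164.84° (west) — crosses 180°.
Leg 2: +29.61° → -169.18°, shortest Δλ = 161.21° (east) — crosses 180°.
Total crossings: 2.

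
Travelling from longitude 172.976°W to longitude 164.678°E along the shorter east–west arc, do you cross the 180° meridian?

Naïve |164.678 − -172.976| = 337.654° > 180°, so the shorter arc goes the other way round — across 180°.
Signed shortest Δλ = ((164.678 − -172.976 + 180) mod 360) − 180 = -22.346°.
Going west by 22.346° from -172.976° passes through 180° before reaching +164.678°.

Yes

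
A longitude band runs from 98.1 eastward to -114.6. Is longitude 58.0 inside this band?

No

Band width going east from +98.1° to -114.6°: ((-114.6 − 98.1) mod 360) = 147.3°.
Offset of +58.0° east of the west edge: ((58.0 − 98.1) mod 360) = 319.9°.
319.9° > 147.3° ⇒ outside.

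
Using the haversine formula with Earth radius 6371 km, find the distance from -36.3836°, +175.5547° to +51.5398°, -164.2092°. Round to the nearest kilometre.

9974 km

Δλ = -164.2092 − 175.5547 = -339.7639°; wrapped into (−180°, 180°]: 20.2361°.
Δφ = 51.5398 − -36.3836 = 87.9234°.
a = sin²(Δφ/2) + cos φ₁ · cos φ₂ · sin²(Δλ/2) = 0.497336.
c = 2·atan2(√a, √(1−a)) = 1.56547 rad → d = 6371·c ≈ 9973.60 km.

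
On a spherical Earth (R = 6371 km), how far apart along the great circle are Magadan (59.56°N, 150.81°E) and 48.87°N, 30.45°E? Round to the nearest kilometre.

6811 km

Δλ = 30.45 − 150.81 = -120.36°.
Δφ = 48.87 − 59.56 = -10.69°.
a = sin²(Δφ/2) + cos φ₁ · cos φ₂ · sin²(Δλ/2) = 0.259520.
c = 2·atan2(√a, √(1−a)) = 1.06905 rad → d = 6371·c ≈ 6810.89 km.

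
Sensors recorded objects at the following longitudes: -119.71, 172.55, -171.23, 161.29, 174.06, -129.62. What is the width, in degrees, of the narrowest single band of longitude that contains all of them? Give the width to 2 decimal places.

79.00°

Sort the longitudes: -171.23°, -129.62°, -119.71°, +161.29°, +172.55°, +174.06°.
Eastward gaps between consecutive values (wrapping around): 41.61°, 9.91°, 281.00°, 11.26°, 1.51°, 14.71°.
Largest gap = 281.00° ⇒ minimal covering band is its complement: 360° − 281.00° = 79.00°.
Band runs from +161.29° eastward to -119.71°, crossing the antimeridian.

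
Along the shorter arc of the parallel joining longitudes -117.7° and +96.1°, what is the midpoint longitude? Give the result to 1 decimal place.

Signed shortest Δλ from -117.7° to +96.1° is -146.2°.
Midpoint longitude = -117.7° + (-146.2°)/2 = -117.7° − 73.1° = -190.8°.
Normalise into (−180°, 180°]: +169.2°.
(The naïve average (-117.7 + +96.1)/2 = -10.8° is on the wrong side of the globe.)

+169.2°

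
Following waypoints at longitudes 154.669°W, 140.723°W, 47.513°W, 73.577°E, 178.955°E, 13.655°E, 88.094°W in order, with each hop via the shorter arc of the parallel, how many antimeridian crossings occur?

Leg 1: -154.669° → -140.723°, shortest Δλ = 13.946° (east) — does not cross 180°.
Leg 2: -140.723° → -47.513°, shortest Δλ = 93.21° (east) — does not cross 180°.
Leg 3: -47.513° → +73.577°, shortest Δλ = 121.09° (east) — does not cross 180°.
Leg 4: +73.577° → +178.955°, shortest Δλ = 105.378° (east) — does not cross 180°.
Leg 5: +178.955° → +13.655°, shortest Δλ = -165.3° (west) — does not cross 180°.
Leg 6: +13.655° → -88.094°, shortest Δλ = -101.749° (west) — does not cross 180°.
Total crossings: 0.

0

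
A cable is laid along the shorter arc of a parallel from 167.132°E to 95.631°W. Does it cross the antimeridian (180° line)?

Naïve |-95.631 − 167.132| = 262.763° > 180°, so the shorter arc goes the other way round — across 180°.
Signed shortest Δλ = ((-95.631 − 167.132 + 180) mod 360) − 180 = 97.237°.
Going east by 97.237° from +167.132° passes through 180° before reaching -95.631°.

Yes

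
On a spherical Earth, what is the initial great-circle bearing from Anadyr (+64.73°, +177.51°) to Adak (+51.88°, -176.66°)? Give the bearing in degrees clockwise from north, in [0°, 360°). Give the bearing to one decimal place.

Δλ = -176.66 − 177.51 = -354.17°; wrapped into (−180°, 180°]: 5.83°.
θ = atan2( sin Δλ · cos φ₂ , cos φ₁ · sin φ₂ − sin φ₁ · cos φ₂ · cos Δλ )
  = atan2(0.06270, -0.21951) = 164.058° → normalised to [0°, 360°): 164.058°.

164.1°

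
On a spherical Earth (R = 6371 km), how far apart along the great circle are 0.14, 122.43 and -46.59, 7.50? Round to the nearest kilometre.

11892 km

Δλ = 7.50 − 122.43 = -114.93°.
Δφ = -46.59 − 0.14 = -46.73°.
a = sin²(Δφ/2) + cos φ₁ · cos φ₂ · sin²(Δλ/2) = 0.645721.
c = 2·atan2(√a, √(1−a)) = 1.86653 rad → d = 6371·c ≈ 11891.67 km.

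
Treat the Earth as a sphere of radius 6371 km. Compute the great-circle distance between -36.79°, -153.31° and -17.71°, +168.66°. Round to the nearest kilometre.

Δλ = 168.66 − -153.31 = 321.97°; wrapped into (−180°, 180°]: -38.03°.
Δφ = -17.71 − -36.79 = 19.08°.
a = sin²(Δφ/2) + cos φ₁ · cos φ₂ · sin²(Δλ/2) = 0.108453.
c = 2·atan2(√a, √(1−a)) = 0.67117 rad → d = 6371·c ≈ 4276.03 km.

4276 km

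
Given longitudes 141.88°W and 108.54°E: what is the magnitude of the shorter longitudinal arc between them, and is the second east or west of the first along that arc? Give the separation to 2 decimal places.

Raw difference: 108.54 − -141.88 = 250.42°.
Normalise into (−180°, 180°]: 250.42° − 360° = -109.58°.
Negative ⇒ the second point lies to the west; separation 109.58°.

109.58° west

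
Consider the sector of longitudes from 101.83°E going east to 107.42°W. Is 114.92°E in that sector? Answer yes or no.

Yes

Band width going east from +101.83° to -107.42°: ((-107.42 − 101.83) mod 360) = 150.75°.
Offset of +114.92° east of the west edge: ((114.92 − 101.83) mod 360) = 13.09°.
13.09° ≤ 150.75° ⇒ inside.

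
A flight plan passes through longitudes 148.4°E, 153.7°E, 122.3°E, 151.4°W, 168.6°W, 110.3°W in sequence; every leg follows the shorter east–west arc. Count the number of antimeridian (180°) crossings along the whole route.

1

Leg 1: +148.4° → +153.7°, shortest Δλ = 5.3° (east) — does not cross 180°.
Leg 2: +153.7° → +122.3°, shortest Δλ = -31.4° (west) — does not cross 180°.
Leg 3: +122.3° → -151.4°, shortest Δλ = 86.3° (east) — crosses 180°.
Leg 4: -151.4° → -168.6°, shortest Δλ = -17.2° (west) — does not cross 180°.
Leg 5: -168.6° → -110.3°, shortest Δλ = 58.3° (east) — does not cross 180°.
Total crossings: 1.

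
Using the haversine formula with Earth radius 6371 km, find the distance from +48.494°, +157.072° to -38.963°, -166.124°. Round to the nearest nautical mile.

Δλ = -166.124 − 157.072 = -323.196°; wrapped into (−180°, 180°]: 36.804°.
Δφ = -38.963 − 48.494 = -87.457°.
a = sin²(Δφ/2) + cos φ₁ · cos φ₂ · sin²(Δλ/2) = 0.529166.
c = 2·atan2(√a, √(1−a)) = 1.62916 rad → d = 6371·c ≈ 10379.39 km ≈ 5604.42 nmi.

5604 nmi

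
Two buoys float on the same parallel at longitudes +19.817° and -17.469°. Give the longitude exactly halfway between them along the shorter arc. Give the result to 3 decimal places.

Signed shortest Δλ from +19.817° to -17.469° is -37.286°.
Midpoint longitude = +19.817° + (-37.286°)/2 = +19.817° − 18.643° = +1.174°.

+1.174°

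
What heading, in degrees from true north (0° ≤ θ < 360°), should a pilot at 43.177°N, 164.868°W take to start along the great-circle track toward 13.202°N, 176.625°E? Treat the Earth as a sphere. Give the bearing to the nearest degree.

Δλ = 176.625 − -164.868 = 341.493°; wrapped into (−180°, 180°]: -18.507°.
θ = atan2( sin Δλ · cos φ₂ , cos φ₁ · sin φ₂ − sin φ₁ · cos φ₂ · cos Δλ )
  = atan2(-0.30903, -0.46517) = -146.402° → normalised to [0°, 360°): 213.598°.

214°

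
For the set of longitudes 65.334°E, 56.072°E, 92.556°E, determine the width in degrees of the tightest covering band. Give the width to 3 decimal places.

Sort the longitudes: +56.072°, +65.334°, +92.556°.
Eastward gaps between consecutive values (wrapping around): 9.262°, 27.222°, 323.516°.
Largest gap = 323.516° ⇒ minimal covering band is its complement: 360° − 323.516° = 36.484°.
Band runs from +56.072° eastward to +92.556°.

36.484°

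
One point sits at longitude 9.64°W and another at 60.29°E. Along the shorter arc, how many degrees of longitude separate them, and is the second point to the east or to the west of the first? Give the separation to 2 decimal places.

69.93° east

Raw difference: 60.29 − -9.64 = 69.93°.
Normalise into (−180°, 180°]: 69.93° stays 69.93°.
Positive ⇒ the second point lies to the east; separation 69.93°.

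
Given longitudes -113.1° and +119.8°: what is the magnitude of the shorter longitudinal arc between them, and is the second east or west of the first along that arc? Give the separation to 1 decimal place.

Raw difference: 119.8 − -113.1 = 232.9°.
Normalise into (−180°, 180°]: 232.9° − 360° = -127.1°.
Negative ⇒ the second point lies to the west; separation 127.1°.

127.1° west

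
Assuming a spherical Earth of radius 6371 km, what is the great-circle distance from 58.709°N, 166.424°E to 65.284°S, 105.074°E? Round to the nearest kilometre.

14704 km

Δλ = 105.074 − 166.424 = -61.350°.
Δφ = -65.284 − 58.709 = -123.993°.
a = sin²(Δφ/2) + cos φ₁ · cos φ₂ · sin²(Δλ/2) = 0.836068.
c = 2·atan2(√a, √(1−a)) = 2.30789 rad → d = 6371·c ≈ 14703.54 km.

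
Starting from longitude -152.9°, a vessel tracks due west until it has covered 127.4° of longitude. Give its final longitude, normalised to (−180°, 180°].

Start at -152.9°; shift −127.4° → -280.3°.
-280.3° lies outside (−180°, 180°]; add 360° → +79.7°.

+79.7°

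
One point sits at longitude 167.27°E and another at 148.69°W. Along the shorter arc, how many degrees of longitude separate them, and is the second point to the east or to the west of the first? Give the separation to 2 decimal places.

Raw difference: -148.69 − 167.27 = -315.96°.
Normalise into (−180°, 180°]: -315.96° + 360° = 44.04°.
Positive ⇒ the second point lies to the east; separation 44.04°.

44.04° east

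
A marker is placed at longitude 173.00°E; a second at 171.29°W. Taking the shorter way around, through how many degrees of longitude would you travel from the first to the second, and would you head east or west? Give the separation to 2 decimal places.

Raw difference: -171.29 − 173.00 = -344.29°.
Normalise into (−180°, 180°]: -344.29° + 360° = 15.71°.
Positive ⇒ the second point lies to the east; separation 15.71°.

15.71° east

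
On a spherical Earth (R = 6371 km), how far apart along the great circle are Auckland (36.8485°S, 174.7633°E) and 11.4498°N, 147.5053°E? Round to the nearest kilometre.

6080 km

Δλ = 147.5053 − 174.7633 = -27.2580°.
Δφ = 11.4498 − -36.8485 = 48.2983°.
a = sin²(Δφ/2) + cos φ₁ · cos φ₂ · sin²(Δλ/2) = 0.210921.
c = 2·atan2(√a, √(1−a)) = 0.95433 rad → d = 6371·c ≈ 6080.01 km.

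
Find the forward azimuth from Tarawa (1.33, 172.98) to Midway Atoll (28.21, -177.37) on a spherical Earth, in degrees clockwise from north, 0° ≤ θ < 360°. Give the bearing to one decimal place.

18.1°

Δλ = -177.37 − 172.98 = -350.35°; wrapped into (−180°, 180°]: 9.65°.
θ = atan2( sin Δλ · cos φ₂ , cos φ₁ · sin φ₂ − sin φ₁ · cos φ₂ · cos Δλ )
  = atan2(0.14772, 0.45241) = 18.082° → normalised to [0°, 360°): 18.082°.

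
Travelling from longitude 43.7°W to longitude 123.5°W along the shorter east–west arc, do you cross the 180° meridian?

Signed shortest Δλ = ((-123.5 − -43.7 + 180) mod 360) − 180 = -79.8°.
Going west by 79.8° from -43.7° reaches -123.5° without touching 180°.

No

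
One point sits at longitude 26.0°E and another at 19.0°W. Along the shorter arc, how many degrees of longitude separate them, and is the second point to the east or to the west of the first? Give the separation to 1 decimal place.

45.0° west

Raw difference: -19.0 − 26.0 = -45.0°.
Normalise into (−180°, 180°]: -45.0° stays -45.0°.
Negative ⇒ the second point lies to the west; separation 45.0°.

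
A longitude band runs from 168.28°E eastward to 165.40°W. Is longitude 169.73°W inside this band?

Yes

Band width going east from +168.28° to -165.40°: ((-165.40 − 168.28) mod 360) = 26.32°.
Offset of -169.73° east of the west edge: ((-169.73 − 168.28) mod 360) = 21.99°.
21.99° ≤ 26.32° ⇒ inside.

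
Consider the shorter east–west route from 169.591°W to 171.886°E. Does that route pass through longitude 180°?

Naïve |171.886 − -169.591| = 341.477° > 180°, so the shorter arc goes the other way round — across 180°.
Signed shortest Δλ = ((171.886 − -169.591 + 180) mod 360) − 180 = -18.523°.
Going west by 18.523° from -169.591° passes through 180° before reaching +171.886°.

Yes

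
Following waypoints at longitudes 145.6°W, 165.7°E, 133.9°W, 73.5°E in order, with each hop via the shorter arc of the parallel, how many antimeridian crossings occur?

Leg 1: -145.6° → +165.7°, shortest Δλ = -48.7° (west) — crosses 180°.
Leg 2: +165.7° → -133.9°, shortest Δλ = 60.4° (east) — crosses 180°.
Leg 3: -133.9° → +73.5°, shortest Δλ = -152.6° (west) — crosses 180°.
Total crossings: 3.

3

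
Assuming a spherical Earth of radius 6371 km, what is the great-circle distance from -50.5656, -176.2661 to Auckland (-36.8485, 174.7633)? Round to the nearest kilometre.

Δλ = 174.7633 − -176.2661 = 351.0294°; wrapped into (−180°, 180°]: -8.9706°.
Δφ = -36.8485 − -50.5656 = 13.7171°.
a = sin²(Δφ/2) + cos φ₁ · cos φ₂ · sin²(Δλ/2) = 0.017369.
c = 2·atan2(√a, √(1−a)) = 0.26436 rad → d = 6371·c ≈ 1684.21 km.

1684 km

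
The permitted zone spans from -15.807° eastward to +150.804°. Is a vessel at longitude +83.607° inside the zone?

Band width going east from -15.807° to +150.804°: ((150.804 − -15.807) mod 360) = 166.611°.
Offset of +83.607° east of the west edge: ((83.607 − -15.807) mod 360) = 99.414°.
99.414° ≤ 166.611° ⇒ inside.

Yes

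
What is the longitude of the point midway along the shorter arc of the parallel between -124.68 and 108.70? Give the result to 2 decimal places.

Signed shortest Δλ from -124.68° to +108.70° is -126.62°.
Midpoint longitude = -124.68° + (-126.62°)/2 = -124.68° − 63.31° = -187.99°.
Normalise into (−180°, 180°]: +172.01°.
(The naïve average (-124.68 + +108.70)/2 = -7.99° is on the wrong side of the globe.)

+172.01°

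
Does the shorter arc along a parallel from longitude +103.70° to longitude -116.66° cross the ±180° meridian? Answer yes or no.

Yes

Naïve |-116.66 − 103.70| = 220.36° > 180°, so the shorter arc goes the other way round — across 180°.
Signed shortest Δλ = ((-116.66 − 103.70 + 180) mod 360) − 180 = 139.64°.
Going east by 139.64° from +103.70° passes through 180° before reaching -116.66°.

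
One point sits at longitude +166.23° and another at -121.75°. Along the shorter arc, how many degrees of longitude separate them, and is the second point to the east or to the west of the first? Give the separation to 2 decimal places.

72.02° east

Raw difference: -121.75 − 166.23 = -287.98°.
Normalise into (−180°, 180°]: -287.98° + 360° = 72.02°.
Positive ⇒ the second point lies to the east; separation 72.02°.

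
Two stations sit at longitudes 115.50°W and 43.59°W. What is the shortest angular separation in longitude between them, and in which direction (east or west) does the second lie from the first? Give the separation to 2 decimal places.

71.91° east

Raw difference: -43.59 − -115.50 = 71.91°.
Normalise into (−180°, 180°]: 71.91° stays 71.91°.
Positive ⇒ the second point lies to the east; separation 71.91°.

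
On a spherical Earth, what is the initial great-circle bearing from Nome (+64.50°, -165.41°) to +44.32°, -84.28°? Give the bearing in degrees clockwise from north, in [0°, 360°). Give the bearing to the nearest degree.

74°

Δλ = -84.28 − -165.41 = 81.13°.
θ = atan2( sin Δλ · cos φ₂ , cos φ₁ · sin φ₂ − sin φ₁ · cos φ₂ · cos Δλ )
  = atan2(0.70689, 0.20121) = 74.111° → normalised to [0°, 360°): 74.111°.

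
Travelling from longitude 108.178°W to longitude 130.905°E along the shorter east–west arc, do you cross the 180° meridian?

Naïve |130.905 − -108.178| = 239.083° > 180°, so the shorter arc goes the other way round — across 180°.
Signed shortest Δλ = ((130.905 − -108.178 + 180) mod 360) − 180 = -120.917°.
Going west by 120.917° from -108.178° passes through 180° before reaching +130.905°.

Yes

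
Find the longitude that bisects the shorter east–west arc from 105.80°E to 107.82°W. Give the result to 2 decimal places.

Signed shortest Δλ from +105.80° to -107.82° is +146.38°.
Midpoint longitude = +105.80° + (+146.38°)/2 = +105.80° + 73.19° = +178.99°.
(The naïve average (+105.80 + -107.82)/2 = -1.01° is on the wrong side of the globe.)

178.99°E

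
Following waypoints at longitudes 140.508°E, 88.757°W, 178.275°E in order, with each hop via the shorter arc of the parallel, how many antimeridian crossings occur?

2

Leg 1: +140.508° → -88.757°, shortest Δλ = 130.735° (east) — crosses 180°.
Leg 2: -88.757° → +178.275°, shortest Δλ = -92.968° (west) — crosses 180°.
Total crossings: 2.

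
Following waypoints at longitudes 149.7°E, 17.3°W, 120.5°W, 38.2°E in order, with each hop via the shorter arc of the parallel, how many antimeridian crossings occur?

0

Leg 1: +149.7° → -17.3°, shortest Δλ = -167.0° (west) — does not cross 180°.
Leg 2: -17.3° → -120.5°, shortest Δλ = -103.2° (west) — does not cross 180°.
Leg 3: -120.5° → +38.2°, shortest Δλ = 158.7° (east) — does not cross 180°.
Total crossings: 0.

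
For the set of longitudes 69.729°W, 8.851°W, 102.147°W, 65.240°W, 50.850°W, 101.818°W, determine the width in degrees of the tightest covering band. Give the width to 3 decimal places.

Sort the longitudes: -102.147°, -101.818°, -69.729°, -65.240°, -50.850°, -8.851°.
Eastward gaps between consecutive values (wrapping around): 0.329°, 32.089°, 4.489°, 14.390°, 41.999°, 266.704°.
Largest gap = 266.704° ⇒ minimal covering band is its complement: 360° − 266.704° = 93.296°.
Band runs from -102.147° eastward to -8.851°.

93.296°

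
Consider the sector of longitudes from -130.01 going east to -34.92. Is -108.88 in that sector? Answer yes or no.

Yes

Band width going east from -130.01° to -34.92°: ((-34.92 − -130.01) mod 360) = 95.09°.
Offset of -108.88° east of the west edge: ((-108.88 − -130.01) mod 360) = 21.13°.
21.13° ≤ 95.09° ⇒ inside.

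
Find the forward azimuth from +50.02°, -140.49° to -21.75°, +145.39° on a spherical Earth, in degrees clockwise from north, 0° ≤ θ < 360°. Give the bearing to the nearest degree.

Δλ = 145.39 − -140.49 = 285.88°; wrapped into (−180°, 180°]: -74.12°.
θ = atan2( sin Δλ · cos φ₂ , cos φ₁ · sin φ₂ − sin φ₁ · cos φ₂ · cos Δλ )
  = atan2(-0.89336, -0.43283) = -115.850° → normalised to [0°, 360°): 244.150°.

244°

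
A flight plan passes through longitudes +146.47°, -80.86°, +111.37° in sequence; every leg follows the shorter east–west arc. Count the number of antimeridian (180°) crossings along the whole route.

2

Leg 1: +146.47° → -80.86°, shortest Δλ = 132.67° (east) — crosses 180°.
Leg 2: -80.86° → +111.37°, shortest Δλ = -167.77° (west) — crosses 180°.
Total crossings: 2.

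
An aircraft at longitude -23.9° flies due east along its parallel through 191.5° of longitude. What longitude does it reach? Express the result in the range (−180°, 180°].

+167.6°

Start at -23.9°; shift +191.5° → +167.6°.
+167.6° already lies in (−180°, 180°].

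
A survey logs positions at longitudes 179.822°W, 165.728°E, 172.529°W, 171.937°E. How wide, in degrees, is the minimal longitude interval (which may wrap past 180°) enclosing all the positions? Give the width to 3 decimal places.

Sort the longitudes: -179.822°, -172.529°, +165.728°, +171.937°.
Eastward gaps between consecutive values (wrapping around): 7.293°, 338.257°, 6.209°, 8.241°.
Largest gap = 338.257° ⇒ minimal covering band is its complement: 360° − 338.257° = 21.743°.
Band runs from +165.728° eastward to -172.529°, crossing the antimeridian.

21.743°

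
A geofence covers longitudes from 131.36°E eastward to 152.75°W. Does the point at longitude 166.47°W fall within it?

Yes

Band width going east from +131.36° to -152.75°: ((-152.75 − 131.36) mod 360) = 75.89°.
Offset of -166.47° east of the west edge: ((-166.47 − 131.36) mod 360) = 62.17°.
62.17° ≤ 75.89° ⇒ inside.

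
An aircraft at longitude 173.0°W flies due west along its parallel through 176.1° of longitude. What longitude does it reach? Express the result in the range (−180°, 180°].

Start at -173.0°; shift −176.1° → -349.1°.
-349.1° lies outside (−180°, 180°]; add 360° → +10.9°.

10.9°E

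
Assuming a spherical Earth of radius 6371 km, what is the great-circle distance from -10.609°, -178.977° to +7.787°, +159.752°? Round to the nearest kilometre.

Δλ = 159.752 − -178.977 = 338.729°; wrapped into (−180°, 180°]: -21.271°.
Δφ = 7.787 − -10.609 = 18.396°.
a = sin²(Δφ/2) + cos φ₁ · cos φ₂ · sin²(Δλ/2) = 0.058723.
c = 2·atan2(√a, √(1−a)) = 0.48953 rad → d = 6371·c ≈ 3118.78 km.

3119 km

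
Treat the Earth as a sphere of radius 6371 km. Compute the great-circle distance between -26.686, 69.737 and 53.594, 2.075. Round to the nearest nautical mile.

5956 nmi

Δλ = 2.075 − 69.737 = -67.662°.
Δφ = 53.594 − -26.686 = 80.280°.
a = sin²(Δφ/2) + cos φ₁ · cos φ₂ · sin²(Δλ/2) = 0.579953.
c = 2·atan2(√a, √(1−a)) = 1.73139 rad → d = 6371·c ≈ 11030.69 km ≈ 5956.10 nmi.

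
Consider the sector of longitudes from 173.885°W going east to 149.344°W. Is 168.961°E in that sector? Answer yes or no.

Band width going east from -173.885° to -149.344°: ((-149.344 − -173.885) mod 360) = 24.541°.
Offset of +168.961° east of the west edge: ((168.961 − -173.885) mod 360) = 342.846°.
342.846° > 24.541° ⇒ outside.

No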